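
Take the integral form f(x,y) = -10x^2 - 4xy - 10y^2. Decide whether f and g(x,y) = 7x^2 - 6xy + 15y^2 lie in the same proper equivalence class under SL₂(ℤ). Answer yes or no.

D₁ = -384, D₂ = -384
f is negative-definite; reduce −f:
−f: reduced (well bottom): (10,4,10) with a≤c, −a<b≤a
flip sign back: reduced form of f is (-10,-4,-10)
g: reduced (well bottom): (7,-6,15) with a≤c, −a<b≤a
reduced forms (-10, -4, -10) vs (7, -6, 15) ⇒ inequivalent

no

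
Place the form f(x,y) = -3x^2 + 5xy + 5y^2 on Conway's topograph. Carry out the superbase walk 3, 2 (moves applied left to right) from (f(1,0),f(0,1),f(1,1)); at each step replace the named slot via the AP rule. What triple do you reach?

start (-3,5,7) = (f(1,0),f(0,1),f(1,1))
replace slot 3: 2·((-3)+5) − 7 = -3 → (-3,5,-3)
replace slot 2: 2·((-3)+(-3)) − 5 = -17 → (-3,-17,-3)

-3,-17,-3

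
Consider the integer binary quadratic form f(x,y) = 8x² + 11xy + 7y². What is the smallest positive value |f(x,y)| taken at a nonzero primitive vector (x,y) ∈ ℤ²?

translate: b→-5 (≡11 mod 16), so (8,11,7)→(8,-5,4)
flip: (8,-5,4)→(4,5,8)
translate: b→-3 (≡5 mod 8), so (4,5,8)→(4,-3,7)
reduced (well bottom): (4,-3,7) with a≤c, −a<b≤a
well minimum = a = 4

4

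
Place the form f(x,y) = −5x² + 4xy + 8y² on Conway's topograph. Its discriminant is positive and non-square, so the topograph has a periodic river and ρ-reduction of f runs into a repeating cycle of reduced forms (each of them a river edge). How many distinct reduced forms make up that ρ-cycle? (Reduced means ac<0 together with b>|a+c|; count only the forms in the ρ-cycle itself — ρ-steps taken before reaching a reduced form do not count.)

D = 176, ⌊√D⌋ = 13
river: ρ → (8,12,-1)
river: ρ → (-1,12,8)
river: ρ → (8,4,-5)
river: ρ → (-5,6,7)
river: ρ → (7,8,-4)
river: ρ → (-4,8,7)
river: ρ → (7,6,-5)
river: ρ → (-5,4,8)
ρ-cycle length = 8 (tail of 0 descent steps not counted)

8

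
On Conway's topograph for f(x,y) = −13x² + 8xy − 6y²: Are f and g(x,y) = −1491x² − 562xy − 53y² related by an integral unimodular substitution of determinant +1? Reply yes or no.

D₁ = -248, D₂ = -248
f is negative-definite; reduce −f:
−f: flip: (13,-8,6)→(6,8,13)
−f: translate: b→-4 (≡8 mod 12), so (6,8,13)→(6,-4,11)
−f: reduced (well bottom): (6,-4,11) with a≤c, −a<b≤a
flip sign back: reduced form of f is (-6,4,-11)
g is negative-definite; reduce −g:
−g: flip: (1491,562,53)→(53,-562,1491)
−g: translate: b→-32 (≡-562 mod 106), so (53,-562,1491)→(53,-32,6)
−g: flip: (53,-32,6)→(6,32,53)
−g: translate: b→-4 (≡32 mod 12), so (6,32,53)→(6,-4,11)
−g: reduced (well bottom): (6,-4,11) with a≤c, −a<b≤a
flip sign back: reduced form of g is (-6,4,-11)
reduced forms (-6, 4, -11) vs (-6, 4, -11) ⇒ equivalent

yes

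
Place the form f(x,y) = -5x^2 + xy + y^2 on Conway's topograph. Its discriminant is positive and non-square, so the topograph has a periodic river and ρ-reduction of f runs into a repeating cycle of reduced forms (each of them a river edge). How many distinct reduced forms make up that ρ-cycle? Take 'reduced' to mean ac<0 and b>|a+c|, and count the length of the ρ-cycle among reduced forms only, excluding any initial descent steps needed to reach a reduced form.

D = 21, ⌊√D⌋ = 4
descent: ρ → (1,3,-3)  [lands on river]
river: ρ → (-3,3,1)
ρ-cycle length = 2 (tail of 1 descent step not counted)

2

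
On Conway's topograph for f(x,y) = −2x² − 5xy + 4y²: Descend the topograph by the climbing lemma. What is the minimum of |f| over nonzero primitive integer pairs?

descent: ρ → (4,5,-2)  [lands on river]
river: ρ → (-2,7,1)
river: ρ → (1,7,-2)
river: ρ → (-2,5,4)
river: ρ → (4,3,-3)
river: ρ → (-3,3,4)
closes: descent 1, river 6
min |a| on river = 1

1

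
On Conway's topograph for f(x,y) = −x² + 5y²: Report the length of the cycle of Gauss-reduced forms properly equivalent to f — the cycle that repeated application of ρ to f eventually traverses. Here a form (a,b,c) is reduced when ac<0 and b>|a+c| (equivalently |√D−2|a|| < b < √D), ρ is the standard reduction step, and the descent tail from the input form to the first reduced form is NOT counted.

D = 20, ⌊√D⌋ = 4
descent: ρ → (5,0,-1)
descent: ρ → (-1,4,1)  [lands on river]
river: ρ → (1,4,-1)
ρ-cycle length = 2 (tail of 2 descent steps not counted)

2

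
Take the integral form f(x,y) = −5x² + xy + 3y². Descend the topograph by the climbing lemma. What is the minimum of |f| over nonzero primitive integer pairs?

descent: ρ → (3,5,-3)  [lands on river]
river: ρ → (-3,7,1)
river: ρ → (1,7,-3)
river: ρ → (-3,5,3)
river: ρ → (3,7,-1)
river: ρ → (-1,7,3)
closes: descent 1, river 6
min |a| on river = 1

1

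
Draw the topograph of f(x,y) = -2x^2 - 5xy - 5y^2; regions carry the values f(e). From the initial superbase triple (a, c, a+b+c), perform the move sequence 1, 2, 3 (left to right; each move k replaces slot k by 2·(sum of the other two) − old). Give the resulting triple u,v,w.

start (-2,-5,-12) = (f(1,0),f(0,1),f(1,1))
replace slot 1: 2·((-5)+(-12)) − (-2) = -32 → (-32,-5,-12)
replace slot 2: 2·((-32)+(-12)) − (-5) = -83 → (-32,-83,-12)
replace slot 3: 2·((-32)+(-83)) − (-12) = -218 → (-32,-83,-218)

-32,-83,-218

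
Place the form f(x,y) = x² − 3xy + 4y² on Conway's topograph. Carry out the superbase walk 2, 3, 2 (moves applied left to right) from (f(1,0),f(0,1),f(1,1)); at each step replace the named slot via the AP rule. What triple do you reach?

start (1,4,2) = (f(1,0),f(0,1),f(1,1))
replace slot 2: 2·(1+2) − 4 = 2 → (1,2,2)
replace slot 3: 2·(1+2) − 2 = 4 → (1,2,4)
replace slot 2: 2·(1+4) − 2 = 8 → (1,8,4)

1,8,4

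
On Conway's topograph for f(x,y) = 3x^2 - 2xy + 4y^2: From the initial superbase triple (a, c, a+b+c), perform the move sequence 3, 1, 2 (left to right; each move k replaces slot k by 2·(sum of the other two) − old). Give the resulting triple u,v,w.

start (3,4,5) = (f(1,0),f(0,1),f(1,1))
replace slot 3: 2·(3+4) − 5 = 9 → (3,4,9)
replace slot 1: 2·(4+9) − 3 = 23 → (23,4,9)
replace slot 2: 2·(23+9) − 4 = 60 → (23,60,9)

23,60,9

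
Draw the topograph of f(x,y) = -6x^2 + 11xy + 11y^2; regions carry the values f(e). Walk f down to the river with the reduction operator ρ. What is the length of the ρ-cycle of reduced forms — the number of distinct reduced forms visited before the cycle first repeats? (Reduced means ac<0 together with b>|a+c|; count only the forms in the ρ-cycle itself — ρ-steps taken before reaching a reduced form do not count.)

D = 385, ⌊√D⌋ = 19
river: ρ → (11,11,-6)
river: ρ → (-6,13,9)
river: ρ → (9,5,-10)
river: ρ → (-10,15,4)
river: ρ → (4,17,-6)
river: ρ → (-6,19,1)
river: ρ → (1,19,-6)
river: ρ → (-6,17,4)
river: ρ → (4,15,-10)
river: ρ → (-10,5,9)
river: ρ → (9,13,-6)
river: ρ → (-6,11,11)
ρ-cycle length = 12 (tail of 0 descent steps not counted)

12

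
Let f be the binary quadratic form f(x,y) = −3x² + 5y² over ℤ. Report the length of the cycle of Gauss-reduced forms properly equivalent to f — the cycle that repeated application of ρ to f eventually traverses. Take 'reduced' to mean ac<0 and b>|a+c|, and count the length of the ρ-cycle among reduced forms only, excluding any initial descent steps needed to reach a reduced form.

D = 60, ⌊√D⌋ = 7
descent: ρ → (5,0,-3)
descent: ρ → (-3,6,2)  [lands on river]
river: ρ → (2,6,-3)
ρ-cycle length = 2 (tail of 2 descent steps not counted)

2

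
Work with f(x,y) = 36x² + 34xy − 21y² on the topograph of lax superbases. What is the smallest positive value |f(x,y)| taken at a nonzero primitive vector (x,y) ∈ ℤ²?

river: ρ → (-21,50,20)
river: ρ → (20,30,-41)
river: ρ → (-41,52,9)
river: ρ → (9,56,-29)
river: ρ → (-29,60,5)
river: ρ → (5,60,-29)
river: ρ → (-29,56,9)
river: ρ → (9,52,-41)
river: ρ → (-41,30,20)
river: ρ → (20,50,-21)
river: ρ → (-21,34,36)
river: ρ → (36,38,-19)
river: ρ → (-19,38,36)
river: ρ → (36,34,-21)
closes: descent 0, river 14
min |a| on river = 5

5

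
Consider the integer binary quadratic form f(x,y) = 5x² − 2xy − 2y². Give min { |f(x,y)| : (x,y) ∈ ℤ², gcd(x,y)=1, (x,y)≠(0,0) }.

descent: ρ → (-2,6,1)  [lands on river]
river: ρ → (1,6,-2)
closes: descent 1, river 2
min |a| on river = 1

1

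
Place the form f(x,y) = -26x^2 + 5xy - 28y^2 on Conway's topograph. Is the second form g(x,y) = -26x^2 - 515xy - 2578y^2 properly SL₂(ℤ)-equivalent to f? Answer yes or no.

D₁ = -2887, D₂ = -2887
f is negative-definite; reduce −f:
−f: reduced (well bottom): (26,-5,28) with a≤c, −a<b≤a
flip sign back: reduced form of f is (-26,5,-28)
g is negative-definite; reduce −g:
−g: translate: b→-5 (≡515 mod 52), so (26,515,2578)→(26,-5,28)
−g: reduced (well bottom): (26,-5,28) with a≤c, −a<b≤a
flip sign back: reduced form of g is (-26,5,-28)
reduced forms (-26, 5, -28) vs (-26, 5, -28) ⇒ equivalent

yes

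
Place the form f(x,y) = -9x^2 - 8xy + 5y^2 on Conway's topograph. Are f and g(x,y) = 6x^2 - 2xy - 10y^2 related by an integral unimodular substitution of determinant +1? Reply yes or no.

D₁ = 244, D₂ = 244
river cycle of f (length 22): (5, 8, -9), (-9, 10, 4), (4, 14, -3), (-3, 10, 12), (12, 14, -1), (-1, 14, 12), (12, 10, -3), (-3, 14, 4), (4, 10, -9), (-9, 8, 5), … (12 more)
river cycle of g (length 6): (6, 10, -6), (-6, 14, 2), (2, 14, -6), (-6, 10, 6), (6, 14, -2), (-2, 14, 6)
cycles differ ⇒ inequivalent

no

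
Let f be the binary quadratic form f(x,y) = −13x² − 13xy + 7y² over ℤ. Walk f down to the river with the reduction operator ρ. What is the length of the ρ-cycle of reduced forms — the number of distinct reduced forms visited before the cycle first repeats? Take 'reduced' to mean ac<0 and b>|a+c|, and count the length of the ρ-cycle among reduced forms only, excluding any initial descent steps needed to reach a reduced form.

D = 533, ⌊√D⌋ = 23
descent: ρ → (7,13,-13)  [lands on river]
river: ρ → (-13,13,7)
river: ρ → (7,15,-11)
river: ρ → (-11,7,11)
river: ρ → (11,15,-7)
river: ρ → (-7,13,13)
river: ρ → (13,13,-7)
river: ρ → (-7,15,11)
river: ρ → (11,7,-11)
river: ρ → (-11,15,7)
ρ-cycle length = 10 (tail of 1 descent step not counted)

10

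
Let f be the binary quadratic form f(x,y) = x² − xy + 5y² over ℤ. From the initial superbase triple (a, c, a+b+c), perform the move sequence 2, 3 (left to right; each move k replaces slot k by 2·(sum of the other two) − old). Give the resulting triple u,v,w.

start (1,5,5) = (f(1,0),f(0,1),f(1,1))
replace slot 2: 2·(1+5) − 5 = 7 → (1,7,5)
replace slot 3: 2·(1+7) − 5 = 11 → (1,7,11)

1,7,11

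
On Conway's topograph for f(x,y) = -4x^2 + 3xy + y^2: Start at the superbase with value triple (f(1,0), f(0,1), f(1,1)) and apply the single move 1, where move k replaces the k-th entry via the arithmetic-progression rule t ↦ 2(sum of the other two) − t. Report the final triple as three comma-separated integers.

start (-4,1,0) = (f(1,0),f(0,1),f(1,1))
replace slot 1: 2·(1+0) − (-4) = 6 → (6,1,0)

6,1,0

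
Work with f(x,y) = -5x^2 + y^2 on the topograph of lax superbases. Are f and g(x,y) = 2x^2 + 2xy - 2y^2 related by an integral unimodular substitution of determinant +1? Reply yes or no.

D₁ = 20, D₂ = 20
river cycle of f (length 2): (1, 4, -1), (-1, 4, 1)
river cycle of g (length 2): (-2, 2, 2), (2, 2, -2)
cycles differ ⇒ inequivalent

no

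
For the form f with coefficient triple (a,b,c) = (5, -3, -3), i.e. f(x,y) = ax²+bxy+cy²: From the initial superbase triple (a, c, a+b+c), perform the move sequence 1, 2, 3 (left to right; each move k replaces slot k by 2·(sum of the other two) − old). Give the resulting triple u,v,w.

start (5,-3,-1) = (f(1,0),f(0,1),f(1,1))
replace slot 1: 2·((-3)+(-1)) − 5 = -13 → (-13,-3,-1)
replace slot 2: 2·((-13)+(-1)) − (-3) = -25 → (-13,-25,-1)
replace slot 3: 2·((-13)+(-25)) − (-1) = -75 → (-13,-25,-75)

-13,-25,-75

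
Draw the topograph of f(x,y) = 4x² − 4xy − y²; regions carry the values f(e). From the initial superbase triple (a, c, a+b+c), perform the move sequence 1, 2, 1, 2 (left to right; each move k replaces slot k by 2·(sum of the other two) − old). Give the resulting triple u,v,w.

start (4,-1,-1) = (f(1,0),f(0,1),f(1,1))
replace slot 1: 2·((-1)+(-1)) − 4 = -8 → (-8,-1,-1)
replace slot 2: 2·((-8)+(-1)) − (-1) = -17 → (-8,-17,-1)
replace slot 1: 2·((-17)+(-1)) − (-8) = -28 → (-28,-17,-1)
replace slot 2: 2·((-28)+(-1)) − (-17) = -41 → (-28,-41,-1)

-28,-41,-1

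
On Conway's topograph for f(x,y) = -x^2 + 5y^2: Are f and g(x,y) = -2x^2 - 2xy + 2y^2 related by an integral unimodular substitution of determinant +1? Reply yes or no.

D₁ = 20, D₂ = 20
river cycle of f (length 2): (-1, 4, 1), (1, 4, -1)
river cycle of g (length 2): (2, 2, -2), (-2, 2, 2)
cycles differ ⇒ inequivalent

no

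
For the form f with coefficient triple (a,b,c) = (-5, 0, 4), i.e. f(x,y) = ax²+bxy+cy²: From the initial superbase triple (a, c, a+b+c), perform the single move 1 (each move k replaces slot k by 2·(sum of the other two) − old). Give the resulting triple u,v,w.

start (-5,4,-1) = (f(1,0),f(0,1),f(1,1))
replace slot 1: 2·(4+(-1)) − (-5) = 11 → (11,4,-1)

11,4,-1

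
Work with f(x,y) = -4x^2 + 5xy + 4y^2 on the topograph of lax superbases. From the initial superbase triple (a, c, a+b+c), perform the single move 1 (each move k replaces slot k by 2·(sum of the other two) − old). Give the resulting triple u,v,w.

start (-4,4,5) = (f(1,0),f(0,1),f(1,1))
replace slot 1: 2·(4+5) − (-4) = 22 → (22,4,5)

22,4,5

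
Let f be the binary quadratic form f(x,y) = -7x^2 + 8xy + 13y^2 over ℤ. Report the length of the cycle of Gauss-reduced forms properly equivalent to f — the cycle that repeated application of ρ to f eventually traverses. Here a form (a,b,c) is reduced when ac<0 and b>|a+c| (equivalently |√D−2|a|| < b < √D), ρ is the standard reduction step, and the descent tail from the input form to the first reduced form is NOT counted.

D = 428, ⌊√D⌋ = 20
river: ρ → (13,18,-2)
river: ρ → (-2,18,13)
river: ρ → (13,8,-7)
river: ρ → (-7,20,1)
river: ρ → (1,20,-7)
river: ρ → (-7,8,13)
ρ-cycle length = 6 (tail of 0 descent steps not counted)

6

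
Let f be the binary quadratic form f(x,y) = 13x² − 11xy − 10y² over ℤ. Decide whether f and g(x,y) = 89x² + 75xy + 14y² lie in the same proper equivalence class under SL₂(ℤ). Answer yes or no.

D₁ = 641, D₂ = 641
river cycle of f (length 46): (-10, 11, 13), (13, 15, -8), (-8, 17, 11), (11, 5, -14), (-14, 23, 2), (2, 25, -2), (-2, 23, 14), (14, 5, -11), (-11, 17, 8), (8, 15, -13), … (36 more)
river cycle of g (length 46): (14, 9, -10), (-10, 11, 13), (13, 15, -8), (-8, 17, 11), (11, 5, -14), (-14, 23, 2), (2, 25, -2), (-2, 23, 14), (14, 5, -11), (-11, 17, 8), … (36 more)
cycles coincide ⇒ equivalent

yes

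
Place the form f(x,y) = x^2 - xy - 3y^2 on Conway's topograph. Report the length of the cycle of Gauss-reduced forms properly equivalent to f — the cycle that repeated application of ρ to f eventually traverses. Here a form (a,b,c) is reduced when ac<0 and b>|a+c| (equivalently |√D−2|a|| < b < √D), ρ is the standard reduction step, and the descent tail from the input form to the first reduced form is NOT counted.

D = 13, ⌊√D⌋ = 3
descent: ρ → (-3,1,1)
descent: ρ → (1,3,-1)  [lands on river]
river: ρ → (-1,3,1)
ρ-cycle length = 2 (tail of 2 descent steps not counted)

2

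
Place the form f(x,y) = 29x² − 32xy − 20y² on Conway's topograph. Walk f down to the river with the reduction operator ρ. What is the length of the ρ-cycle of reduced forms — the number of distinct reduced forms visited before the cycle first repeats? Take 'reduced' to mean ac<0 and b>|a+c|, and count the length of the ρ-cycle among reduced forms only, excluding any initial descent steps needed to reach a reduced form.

D = 3344, ⌊√D⌋ = 57
descent: ρ → (-20,32,29)  [lands on river]
river: ρ → (29,26,-23)
river: ρ → (-23,20,32)
river: ρ → (32,44,-11)
river: ρ → (-11,44,32)
river: ρ → (32,20,-23)
river: ρ → (-23,26,29)
river: ρ → (29,32,-20)
river: ρ → (-20,48,13)
river: ρ → (13,56,-4)
river: ρ → (-4,56,13)
river: ρ → (13,48,-20)
ρ-cycle length = 12 (tail of 1 descent step not counted)

12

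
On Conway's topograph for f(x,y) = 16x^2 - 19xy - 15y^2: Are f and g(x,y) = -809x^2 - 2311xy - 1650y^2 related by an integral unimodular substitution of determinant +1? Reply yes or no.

D₁ = 1321, D₂ = 1321
river cycle of f (length 102): (-15, 19, 16), (16, 13, -18), (-18, 23, 11), (11, 21, -20), (-20, 19, 12), (12, 29, -10), (-10, 31, 9), (9, 23, -22), (-22, 21, 10), (10, 19, -24), … (92 more)
river cycle of g (length 102): (-15, 19, 16), (16, 13, -18), (-18, 23, 11), (11, 21, -20), (-20, 19, 12), (12, 29, -10), (-10, 31, 9), (9, 23, -22), (-22, 21, 10), (10, 19, -24), … (92 more)
cycles coincide ⇒ equivalent

yes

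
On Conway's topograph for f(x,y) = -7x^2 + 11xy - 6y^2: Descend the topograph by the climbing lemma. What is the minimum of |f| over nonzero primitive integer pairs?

translate: b→3 (≡-11 mod 14), so (7,-11,6)→(7,3,2)
flip: (7,3,2)→(2,-3,7)
translate: b→1 (≡-3 mod 4), so (2,-3,7)→(2,1,6)
reduced (well bottom): (2,1,6) with a≤c, −a<b≤a
well minimum |f| = |-2| = 2 (negative-definite)

2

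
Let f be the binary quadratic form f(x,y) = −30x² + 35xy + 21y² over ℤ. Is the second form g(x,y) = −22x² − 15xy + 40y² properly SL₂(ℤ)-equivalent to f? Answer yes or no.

D₁ = 3745, D₂ = 3745
river cycle of f (length 42): (21, 49, -16), (-16, 47, 24), (24, 49, -14), (-14, 35, 45), (45, 55, -4), (-4, 57, 31), (31, 5, -30), (-30, 55, 6), (6, 53, -39), (-39, 25, 20), … (32 more)
river cycle of g (length 42): (-22, 29, 33), (33, 37, -18), (-18, 35, 35), (35, 35, -18), (-18, 37, 33), (33, 29, -22), (-22, 59, 3), (3, 61, -2), (-2, 59, 33), (33, 7, -28), … (32 more)
cycles differ ⇒ inequivalent

no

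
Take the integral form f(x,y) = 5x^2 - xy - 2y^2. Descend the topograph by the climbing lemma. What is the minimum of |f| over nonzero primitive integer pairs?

descent: ρ → (-2,5,2)  [lands on river]
river: ρ → (2,3,-4)
river: ρ → (-4,5,1)
river: ρ → (1,5,-4)
river: ρ → (-4,3,2)
river: ρ → (2,5,-2)
river: ρ → (-2,3,4)
river: ρ → (4,5,-1)
river: ρ → (-1,5,4)
river: ρ → (4,3,-2)
closes: descent 1, river 10
min |a| on river = 1

1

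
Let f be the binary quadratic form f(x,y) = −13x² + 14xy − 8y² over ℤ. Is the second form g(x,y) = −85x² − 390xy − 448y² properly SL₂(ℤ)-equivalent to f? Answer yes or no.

D₁ = -220, D₂ = -220
f is negative-definite; reduce −f:
−f: translate: b→12 (≡-14 mod 26), so (13,-14,8)→(13,12,7)
−f: flip: (13,12,7)→(7,-12,13)
−f: translate: b→2 (≡-12 mod 14), so (7,-12,13)→(7,2,8)
−f: reduced (well bottom): (7,2,8) with a≤c, −a<b≤a
flip sign back: reduced form of f is (-7,-2,-8)
g is negative-definite; reduce −g:
−g: translate: b→50 (≡390 mod 170), so (85,390,448)→(85,50,8)
−g: flip: (85,50,8)→(8,-50,85)
−g: translate: b→-2 (≡-50 mod 16), so (8,-50,85)→(8,-2,7)
−g: flip: (8,-2,7)→(7,2,8)
−g: reduced (well bottom): (7,2,8) with a≤c, −a<b≤a
flip sign back: reduced form of g is (-7,-2,-8)
reduced forms (-7, -2, -8) vs (-7, -2, -8) ⇒ equivalent

yes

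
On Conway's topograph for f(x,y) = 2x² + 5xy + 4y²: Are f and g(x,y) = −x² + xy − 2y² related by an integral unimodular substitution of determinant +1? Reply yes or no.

D₁ = -7, D₂ = -7
f: translate: b→1 (≡5 mod 4), so (2,5,4)→(2,1,1)
f: flip: (2,1,1)→(1,-1,2)
f: translate: b→1 (≡-1 mod 2), so (1,-1,2)→(1,1,2)
f: reduced (well bottom): (1,1,2) with a≤c, −a<b≤a
g is negative-definite; reduce −g:
−g: translate: b→1 (≡-1 mod 2), so (1,-1,2)→(1,1,2)
−g: reduced (well bottom): (1,1,2) with a≤c, −a<b≤a
flip sign back: reduced form of g is (-1,-1,-2)
reduced forms (1, 1, 2) vs (-1, -1, -2) ⇒ inequivalent

no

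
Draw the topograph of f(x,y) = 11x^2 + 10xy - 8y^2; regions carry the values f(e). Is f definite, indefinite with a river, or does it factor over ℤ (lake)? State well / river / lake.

D = b²−4ac = 10² − 4·11·(-8) = 452
D > 0 non-square ⇒ indefinite ⇒ periodic river

river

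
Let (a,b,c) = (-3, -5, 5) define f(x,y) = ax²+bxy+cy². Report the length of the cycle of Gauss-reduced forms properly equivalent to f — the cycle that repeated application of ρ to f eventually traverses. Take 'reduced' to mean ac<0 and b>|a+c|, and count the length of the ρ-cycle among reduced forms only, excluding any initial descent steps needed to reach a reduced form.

D = 85, ⌊√D⌋ = 9
descent: ρ → (5,5,-3)  [lands on river]
river: ρ → (-3,7,3)
river: ρ → (3,5,-5)
river: ρ → (-5,5,3)
river: ρ → (3,7,-3)
river: ρ → (-3,5,5)
ρ-cycle length = 6 (tail of 1 descent step not counted)

6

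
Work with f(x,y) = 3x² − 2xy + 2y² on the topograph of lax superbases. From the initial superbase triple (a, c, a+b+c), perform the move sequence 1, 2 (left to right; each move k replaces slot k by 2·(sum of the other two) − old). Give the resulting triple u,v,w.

start (3,2,3) = (f(1,0),f(0,1),f(1,1))
replace slot 1: 2·(2+3) − 3 = 7 → (7,2,3)
replace slot 2: 2·(7+3) − 2 = 18 → (7,18,3)

7,18,3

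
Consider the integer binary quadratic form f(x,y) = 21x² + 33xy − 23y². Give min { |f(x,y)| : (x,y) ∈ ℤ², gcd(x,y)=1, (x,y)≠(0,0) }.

river: ρ → (-23,13,31)
river: ρ → (31,49,-5)
river: ρ → (-5,51,21)
river: ρ → (21,33,-23)
closes: descent 0, river 4
min |a| on river = 5

5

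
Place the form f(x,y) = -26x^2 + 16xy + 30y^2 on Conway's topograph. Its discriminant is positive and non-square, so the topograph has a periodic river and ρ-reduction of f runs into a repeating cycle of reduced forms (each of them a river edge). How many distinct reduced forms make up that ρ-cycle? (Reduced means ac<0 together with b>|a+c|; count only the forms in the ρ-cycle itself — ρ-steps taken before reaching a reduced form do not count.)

D = 3376, ⌊√D⌋ = 58
river: ρ → (30,44,-12)
river: ρ → (-12,52,14)
river: ρ → (14,32,-42)
river: ρ → (-42,52,4)
river: ρ → (4,52,-42)
river: ρ → (-42,32,14)
river: ρ → (14,52,-12)
river: ρ → (-12,44,30)
river: ρ → (30,16,-26)
river: ρ → (-26,36,20)
river: ρ → (20,44,-18)
river: ρ → (-18,28,36)
river: ρ → (36,44,-10)
river: ρ → (-10,56,6)
river: ρ → (6,52,-28)
river: ρ → (-28,4,30)
river: ρ → (30,56,-2)
river: ρ → (-2,56,30)
river: ρ → (30,4,-28)
river: ρ → (-28,52,6)
river: ρ → (6,56,-10)
river: ρ → (-10,44,36)
river: ρ → (36,28,-18)
river: ρ → (-18,44,20)
river: ρ → (20,36,-26)
river: ρ → (-26,16,30)
ρ-cycle length = 26 (tail of 0 descent steps not counted)

26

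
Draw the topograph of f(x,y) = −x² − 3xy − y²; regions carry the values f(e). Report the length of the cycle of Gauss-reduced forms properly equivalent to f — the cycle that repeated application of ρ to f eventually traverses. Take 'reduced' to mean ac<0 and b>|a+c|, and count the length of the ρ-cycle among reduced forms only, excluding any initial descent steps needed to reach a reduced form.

D = 5, ⌊√D⌋ = 2
descent: ρ → (-1,1,1)  [lands on river]
river: ρ → (1,1,-1)
ρ-cycle length = 2 (tail of 1 descent step not counted)

2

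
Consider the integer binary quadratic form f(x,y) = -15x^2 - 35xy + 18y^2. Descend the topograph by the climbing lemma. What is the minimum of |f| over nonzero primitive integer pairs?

descent: ρ → (18,35,-15)  [lands on river]
river: ρ → (-15,25,28)
river: ρ → (28,31,-12)
river: ρ → (-12,41,13)
river: ρ → (13,37,-18)
river: ρ → (-18,35,15)
river: ρ → (15,25,-28)
river: ρ → (-28,31,12)
river: ρ → (12,41,-13)
river: ρ → (-13,37,18)
closes: descent 1, river 10
min |a| on river = 12

12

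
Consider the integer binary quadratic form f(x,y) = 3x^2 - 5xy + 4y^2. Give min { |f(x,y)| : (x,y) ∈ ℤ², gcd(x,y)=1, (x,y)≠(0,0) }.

translate: b→1 (≡-5 mod 6), so (3,-5,4)→(3,1,2)
flip: (3,1,2)→(2,-1,3)
reduced (well bottom): (2,-1,3) with a≤c, −a<b≤a
well minimum = a = 2

2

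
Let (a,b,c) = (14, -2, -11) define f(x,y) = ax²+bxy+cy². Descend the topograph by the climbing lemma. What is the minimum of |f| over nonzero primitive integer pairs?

descent: ρ → (-11,24,1)  [lands on river]
river: ρ → (1,24,-11)
river: ρ → (-11,20,5)
river: ρ → (5,20,-11)
closes: descent 1, river 4
min |a| on river = 1

1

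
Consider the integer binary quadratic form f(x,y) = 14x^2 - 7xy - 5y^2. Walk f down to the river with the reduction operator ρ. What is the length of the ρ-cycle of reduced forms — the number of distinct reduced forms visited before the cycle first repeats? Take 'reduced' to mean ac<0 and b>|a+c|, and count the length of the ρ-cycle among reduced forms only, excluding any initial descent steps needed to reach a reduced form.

D = 329, ⌊√D⌋ = 18
descent: ρ → (-5,17,2)  [lands on river]
river: ρ → (2,15,-13)
river: ρ → (-13,11,4)
river: ρ → (4,13,-10)
river: ρ → (-10,7,7)
river: ρ → (7,7,-10)
river: ρ → (-10,13,4)
river: ρ → (4,11,-13)
river: ρ → (-13,15,2)
river: ρ → (2,17,-5)
river: ρ → (-5,13,8)
river: ρ → (8,3,-10)
river: ρ → (-10,17,1)
river: ρ → (1,17,-10)
river: ρ → (-10,3,8)
river: ρ → (8,13,-5)
ρ-cycle length = 16 (tail of 1 descent step not counted)

16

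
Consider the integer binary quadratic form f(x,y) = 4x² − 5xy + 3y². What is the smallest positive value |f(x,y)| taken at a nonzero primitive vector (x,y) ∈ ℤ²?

translate: b→3 (≡-5 mod 8), so (4,-5,3)→(4,3,2)
flip: (4,3,2)→(2,-3,4)
translate: b→1 (≡-3 mod 4), so (2,-3,4)→(2,1,3)
reduced (well bottom): (2,1,3) with a≤c, −a<b≤a
well minimum = a = 2

2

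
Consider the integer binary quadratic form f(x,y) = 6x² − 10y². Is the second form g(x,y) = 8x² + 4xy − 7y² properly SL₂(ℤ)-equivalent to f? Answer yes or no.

D₁ = 240, D₂ = 240
river cycle of f (length 2): (6, 12, -4), (-4, 12, 6)
river cycle of g (length 6): (-7, 10, 5), (5, 10, -7), (-7, 4, 8), (8, 12, -3), (-3, 12, 8), (8, 4, -7)
cycles differ ⇒ inequivalent

no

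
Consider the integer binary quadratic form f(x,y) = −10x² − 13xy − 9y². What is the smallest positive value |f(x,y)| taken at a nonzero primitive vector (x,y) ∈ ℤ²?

translate: b→-7 (≡13 mod 20), so (10,13,9)→(10,-7,6)
flip: (10,-7,6)→(6,7,10)
translate: b→-5 (≡7 mod 12), so (6,7,10)→(6,-5,9)
reduced (well bottom): (6,-5,9) with a≤c, −a<b≤a
well minimum |f| = |-6| = 6 (negative-definite)

6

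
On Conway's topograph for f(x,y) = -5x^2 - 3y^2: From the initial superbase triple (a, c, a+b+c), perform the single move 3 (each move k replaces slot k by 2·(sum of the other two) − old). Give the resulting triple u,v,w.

start (-5,-3,-8) = (f(1,0),f(0,1),f(1,1))
replace slot 3: 2·((-5)+(-3)) − (-8) = -8 → (-5,-3,-8)

-5,-3,-8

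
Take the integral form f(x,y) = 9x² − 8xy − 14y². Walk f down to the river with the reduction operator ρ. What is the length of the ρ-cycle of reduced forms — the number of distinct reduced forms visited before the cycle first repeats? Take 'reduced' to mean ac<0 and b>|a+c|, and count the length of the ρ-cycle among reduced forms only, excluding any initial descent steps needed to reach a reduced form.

D = 568, ⌊√D⌋ = 23
descent: ρ → (-14,8,9)  [lands on river]
river: ρ → (9,10,-13)
river: ρ → (-13,16,6)
river: ρ → (6,20,-7)
river: ρ → (-7,22,3)
river: ρ → (3,20,-14)
ρ-cycle length = 6 (tail of 1 descent step not counted)

6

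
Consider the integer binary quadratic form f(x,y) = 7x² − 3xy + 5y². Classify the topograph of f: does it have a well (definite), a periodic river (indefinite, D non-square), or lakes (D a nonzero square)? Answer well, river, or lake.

D = b²−4ac = (-3)² − 4·7·5 = -131
D < 0 ⇒ definite ⇒ every region one sign ⇒ single well

well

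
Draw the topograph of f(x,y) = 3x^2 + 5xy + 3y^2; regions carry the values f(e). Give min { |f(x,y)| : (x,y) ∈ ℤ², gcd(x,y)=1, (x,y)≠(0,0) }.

translate: b→-1 (≡5 mod 6), so (3,5,3)→(3,-1,1)
flip: (3,-1,1)→(1,1,3)
reduced (well bottom): (1,1,3) with a≤c, −a<b≤a
well minimum = a = 1

1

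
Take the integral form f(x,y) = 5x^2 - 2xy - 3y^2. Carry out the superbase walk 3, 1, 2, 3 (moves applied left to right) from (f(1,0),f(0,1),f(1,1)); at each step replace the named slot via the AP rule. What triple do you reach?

start (5,-3,0) = (f(1,0),f(0,1),f(1,1))
replace slot 3: 2·(5+(-3)) − 0 = 4 → (5,-3,4)
replace slot 1: 2·((-3)+4) − 5 = -3 → (-3,-3,4)
replace slot 2: 2·((-3)+4) − (-3) = 5 → (-3,5,4)
replace slot 3: 2·((-3)+5) − 4 = 0 → (-3,5,0)

-3,5,0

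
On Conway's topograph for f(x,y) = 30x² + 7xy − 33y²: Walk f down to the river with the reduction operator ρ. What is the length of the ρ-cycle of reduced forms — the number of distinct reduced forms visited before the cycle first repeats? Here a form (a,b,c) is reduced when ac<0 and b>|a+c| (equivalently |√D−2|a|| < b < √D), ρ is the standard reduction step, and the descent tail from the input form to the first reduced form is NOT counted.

D = 4009, ⌊√D⌋ = 63
river: ρ → (-33,59,4)
river: ρ → (4,61,-18)
river: ρ → (-18,47,25)
river: ρ → (25,53,-12)
river: ρ → (-12,43,45)
river: ρ → (45,47,-10)
river: ρ → (-10,53,30)
river: ρ → (30,7,-33)
ρ-cycle length = 8 (tail of 0 descent steps not counted)

8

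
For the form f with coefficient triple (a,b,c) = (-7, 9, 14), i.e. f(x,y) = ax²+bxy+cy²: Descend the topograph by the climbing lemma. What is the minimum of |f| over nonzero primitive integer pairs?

river: ρ → (14,19,-2)
river: ρ → (-2,21,4)
river: ρ → (4,19,-7)
river: ρ → (-7,9,14)
closes: descent 0, river 4
min |a| on river = 2

2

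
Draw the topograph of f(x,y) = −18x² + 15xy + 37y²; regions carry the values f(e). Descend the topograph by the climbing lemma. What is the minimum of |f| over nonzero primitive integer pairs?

descent: ρ → (37,-15,-18)
descent: ρ → (-18,51,4)  [lands on river]
river: ρ → (4,53,-5)
river: ρ → (-5,47,34)
river: ρ → (34,21,-18)
closes: descent 2, river 4
min |a| on river = 4

4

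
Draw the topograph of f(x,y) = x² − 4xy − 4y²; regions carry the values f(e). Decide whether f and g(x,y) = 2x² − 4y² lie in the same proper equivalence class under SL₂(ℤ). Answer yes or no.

D₁ = 32, D₂ = 32
river cycle of f (length 2): (-4, 4, 1), (1, 4, -4)
river cycle of g (length 2): (2, 4, -2), (-2, 4, 2)
cycles differ ⇒ inequivalent

no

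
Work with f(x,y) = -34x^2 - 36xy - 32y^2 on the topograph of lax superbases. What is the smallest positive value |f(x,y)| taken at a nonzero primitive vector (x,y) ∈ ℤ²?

translate: b→-32 (≡36 mod 68), so (34,36,32)→(34,-32,30)
flip: (34,-32,30)→(30,32,34)
translate: b→-28 (≡32 mod 60), so (30,32,34)→(30,-28,32)
reduced (well bottom): (30,-28,32) with a≤c, −a<b≤a
well minimum |f| = |-30| = 30 (negative-definite)

30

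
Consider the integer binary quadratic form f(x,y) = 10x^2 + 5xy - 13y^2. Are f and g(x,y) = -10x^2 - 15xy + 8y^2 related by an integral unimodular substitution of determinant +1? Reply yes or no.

D₁ = 545, D₂ = 545
river cycle of f (length 8): (-13, 21, 2), (2, 23, -2), (-2, 21, 13), (13, 5, -10), (-10, 15, 8), (8, 17, -8), (-8, 15, 10), (10, 5, -13)
river cycle of g (length 8): (8, 15, -10), (-10, 5, 13), (13, 21, -2), (-2, 23, 2), (2, 21, -13), (-13, 5, 10), (10, 15, -8), (-8, 17, 8)
cycles differ ⇒ inequivalent

no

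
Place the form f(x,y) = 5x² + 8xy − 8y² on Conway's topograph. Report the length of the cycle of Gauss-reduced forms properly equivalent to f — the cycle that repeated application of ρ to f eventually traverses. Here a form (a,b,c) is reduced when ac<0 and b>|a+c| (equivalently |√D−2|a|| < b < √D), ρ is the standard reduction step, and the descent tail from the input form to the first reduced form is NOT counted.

D = 224, ⌊√D⌋ = 14
river: ρ → (-8,8,5)
river: ρ → (5,12,-4)
river: ρ → (-4,12,5)
river: ρ → (5,8,-8)
ρ-cycle length = 4 (tail of 0 descent steps not counted)

4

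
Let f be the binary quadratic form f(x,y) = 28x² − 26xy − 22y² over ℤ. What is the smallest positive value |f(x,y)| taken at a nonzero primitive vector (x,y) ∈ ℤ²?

descent: ρ → (-22,26,28)  [lands on river]
river: ρ → (28,30,-20)
river: ρ → (-20,50,8)
river: ρ → (8,46,-32)
river: ρ → (-32,18,22)
river: ρ → (22,26,-28)
river: ρ → (-28,30,20)
river: ρ → (20,50,-8)
river: ρ → (-8,46,32)
river: ρ → (32,18,-22)
closes: descent 1, river 10
min |a| on river = 8

8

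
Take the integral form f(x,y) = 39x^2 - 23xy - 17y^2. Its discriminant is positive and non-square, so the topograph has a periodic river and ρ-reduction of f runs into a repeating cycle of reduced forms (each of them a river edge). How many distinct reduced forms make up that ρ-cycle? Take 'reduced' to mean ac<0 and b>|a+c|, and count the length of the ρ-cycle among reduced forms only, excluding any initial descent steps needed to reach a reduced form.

D = 3181, ⌊√D⌋ = 56
descent: ρ → (-17,23,39)  [lands on river]
river: ρ → (39,55,-1)
river: ρ → (-1,55,39)
river: ρ → (39,23,-17)
river: ρ → (-17,45,17)
river: ρ → (17,23,-39)
river: ρ → (-39,55,1)
river: ρ → (1,55,-39)
river: ρ → (-39,23,17)
river: ρ → (17,45,-17)
ρ-cycle length = 10 (tail of 1 descent step not counted)

10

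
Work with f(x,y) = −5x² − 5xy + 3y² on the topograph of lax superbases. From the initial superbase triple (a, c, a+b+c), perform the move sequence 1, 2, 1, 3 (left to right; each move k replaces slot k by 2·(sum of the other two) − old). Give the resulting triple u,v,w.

start (-5,3,-7) = (f(1,0),f(0,1),f(1,1))
replace slot 1: 2·(3+(-7)) − (-5) = -3 → (-3,3,-7)
replace slot 2: 2·((-3)+(-7)) − 3 = -23 → (-3,-23,-7)
replace slot 1: 2·((-23)+(-7)) − (-3) = -57 → (-57,-23,-7)
replace slot 3: 2·((-57)+(-23)) − (-7) = -153 → (-57,-23,-153)

-57,-23,-153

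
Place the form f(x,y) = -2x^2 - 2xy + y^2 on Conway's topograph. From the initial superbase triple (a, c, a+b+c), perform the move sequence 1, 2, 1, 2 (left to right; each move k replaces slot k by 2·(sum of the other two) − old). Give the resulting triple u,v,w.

start (-2,1,-3) = (f(1,0),f(0,1),f(1,1))
replace slot 1: 2·(1+(-3)) − (-2) = -2 → (-2,1,-3)
replace slot 2: 2·((-2)+(-3)) − 1 = -11 → (-2,-11,-3)
replace slot 1: 2·((-11)+(-3)) − (-2) = -26 → (-26,-11,-3)
replace slot 2: 2·((-26)+(-3)) − (-11) = -47 → (-26,-47,-3)

-26,-47,-3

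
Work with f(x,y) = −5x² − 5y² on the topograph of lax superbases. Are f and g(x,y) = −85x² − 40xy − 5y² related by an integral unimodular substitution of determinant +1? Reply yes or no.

D₁ = -100, D₂ = -100
f is negative-definite; reduce −f:
−f: reduced (well bottom): (5,0,5) with a≤c, −a<b≤a
flip sign back: reduced form of f is (-5,0,-5)
g is negative-definite; reduce −g:
−g: flip: (85,40,5)→(5,-40,85)
−g: translate: b→0 (≡-40 mod 10), so (5,-40,85)→(5,0,5)
−g: reduced (well bottom): (5,0,5) with a≤c, −a<b≤a
flip sign back: reduced form of g is (-5,0,-5)
reduced forms (-5, 0, -5) vs (-5, 0, -5) ⇒ equivalent

yes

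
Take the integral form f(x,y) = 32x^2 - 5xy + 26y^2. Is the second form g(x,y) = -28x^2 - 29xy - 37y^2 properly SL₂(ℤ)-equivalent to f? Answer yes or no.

D₁ = -3303, D₂ = -3303
f: flip: (32,-5,26)→(26,5,32)
f: reduced (well bottom): (26,5,32) with a≤c, −a<b≤a
g is negative-definite; reduce −g:
−g: translate: b→-27 (≡29 mod 56), so (28,29,37)→(28,-27,36)
−g: reduced (well bottom): (28,-27,36) with a≤c, −a<b≤a
flip sign back: reduced form of g is (-28,27,-36)
reduced forms (26, 5, 32) vs (-28, 27, -36) ⇒ inequivalent

no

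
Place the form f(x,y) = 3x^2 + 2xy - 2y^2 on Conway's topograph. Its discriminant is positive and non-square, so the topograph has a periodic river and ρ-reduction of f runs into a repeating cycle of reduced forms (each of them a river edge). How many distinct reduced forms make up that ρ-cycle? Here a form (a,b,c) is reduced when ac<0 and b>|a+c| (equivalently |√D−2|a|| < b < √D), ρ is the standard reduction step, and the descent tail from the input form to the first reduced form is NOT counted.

D = 28, ⌊√D⌋ = 5
river: ρ → (-2,2,3)
river: ρ → (3,4,-1)
river: ρ → (-1,4,3)
river: ρ → (3,2,-2)
ρ-cycle length = 4 (tail of 0 descent steps not counted)

4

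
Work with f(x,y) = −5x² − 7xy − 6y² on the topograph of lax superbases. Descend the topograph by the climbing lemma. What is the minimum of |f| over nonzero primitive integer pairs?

translate: b→-3 (≡7 mod 10), so (5,7,6)→(5,-3,4)
flip: (5,-3,4)→(4,3,5)
reduced (well bottom): (4,3,5) with a≤c, −a<b≤a
well minimum |f| = |-4| = 4 (negative-definite)

4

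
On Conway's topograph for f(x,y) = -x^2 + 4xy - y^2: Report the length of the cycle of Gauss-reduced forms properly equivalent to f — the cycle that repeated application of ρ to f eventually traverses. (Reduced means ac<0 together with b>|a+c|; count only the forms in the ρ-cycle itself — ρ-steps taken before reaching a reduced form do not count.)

D = 12, ⌊√D⌋ = 3
descent: ρ → (-1,2,2)  [lands on river]
river: ρ → (2,2,-1)
ρ-cycle length = 2 (tail of 1 descent step not counted)

2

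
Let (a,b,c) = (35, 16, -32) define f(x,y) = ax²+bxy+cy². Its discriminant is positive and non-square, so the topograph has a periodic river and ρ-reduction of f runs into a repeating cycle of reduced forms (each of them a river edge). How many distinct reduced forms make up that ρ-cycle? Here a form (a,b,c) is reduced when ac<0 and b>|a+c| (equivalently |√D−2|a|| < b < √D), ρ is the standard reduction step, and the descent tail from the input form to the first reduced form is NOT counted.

D = 4736, ⌊√D⌋ = 68
river: ρ → (-32,48,19)
river: ρ → (19,66,-5)
river: ρ → (-5,64,32)
river: ρ → (32,64,-5)
river: ρ → (-5,66,19)
river: ρ → (19,48,-32)
river: ρ → (-32,16,35)
river: ρ → (35,54,-13)
river: ρ → (-13,50,43)
river: ρ → (43,36,-20)
river: ρ → (-20,44,35)
river: ρ → (35,26,-29)
river: ρ → (-29,32,32)
river: ρ → (32,32,-29)
river: ρ → (-29,26,35)
river: ρ → (35,44,-20)
river: ρ → (-20,36,43)
river: ρ → (43,50,-13)
river: ρ → (-13,54,35)
river: ρ → (35,16,-32)
ρ-cycle length = 20 (tail of 0 descent steps not counted)

20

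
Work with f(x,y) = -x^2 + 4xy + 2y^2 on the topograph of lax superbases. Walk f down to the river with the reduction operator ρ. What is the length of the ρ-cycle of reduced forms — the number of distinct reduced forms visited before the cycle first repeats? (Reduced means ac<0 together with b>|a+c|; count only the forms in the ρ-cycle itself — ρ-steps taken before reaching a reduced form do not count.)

D = 24, ⌊√D⌋ = 4
river: ρ → (2,4,-1)
river: ρ → (-1,4,2)
ρ-cycle length = 2 (tail of 0 descent steps not counted)

2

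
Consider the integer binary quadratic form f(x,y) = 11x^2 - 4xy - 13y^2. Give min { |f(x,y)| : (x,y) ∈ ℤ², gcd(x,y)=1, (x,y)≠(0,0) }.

descent: ρ → (-13,4,11)  [lands on river]
river: ρ → (11,18,-6)
river: ρ → (-6,18,11)
river: ρ → (11,4,-13)
river: ρ → (-13,22,2)
river: ρ → (2,22,-13)
closes: descent 1, river 6
min |a| on river = 2

2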